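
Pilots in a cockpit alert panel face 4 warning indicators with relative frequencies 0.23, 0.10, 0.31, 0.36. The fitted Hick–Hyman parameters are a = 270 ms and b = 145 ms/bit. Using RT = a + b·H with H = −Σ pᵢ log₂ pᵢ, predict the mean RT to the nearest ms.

Entropy contributions −pᵢ log₂ pᵢ: 0.4877, 0.3322, 0.5238, 0.5306; sum H = 1.8743 bits.
RT = a + bH = 270 + 145·1.8743 = 541.77 ms.

542 ms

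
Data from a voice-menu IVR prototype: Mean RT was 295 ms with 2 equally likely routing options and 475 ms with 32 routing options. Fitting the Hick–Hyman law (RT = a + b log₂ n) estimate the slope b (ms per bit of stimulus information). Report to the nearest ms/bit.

45 ms/bit

Slope: b = (475 − 295) / (log₂ 32 − log₂ 2) = 180/4.0000 = 45 ms/bit.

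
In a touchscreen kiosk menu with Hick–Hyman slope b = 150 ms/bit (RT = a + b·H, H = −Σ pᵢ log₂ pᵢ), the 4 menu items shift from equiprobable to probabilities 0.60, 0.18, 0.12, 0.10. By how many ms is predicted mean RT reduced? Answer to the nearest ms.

Equiprobable entropy H₀ = log₂ 4 = 2.0000 bits.
Skewed entropy H = −Σ pᵢ log₂ pᵢ = 1.5867 bits.
ΔRT = b·(H₀ − H) = 150 × 0.4133 = 61.99 ms.

62 ms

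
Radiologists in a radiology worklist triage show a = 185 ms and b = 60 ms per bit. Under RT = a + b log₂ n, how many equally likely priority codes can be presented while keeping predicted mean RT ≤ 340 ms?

Set 185 + 60·log₂ n ≤ 340 → log₂ n ≤ (340 − 185)/60 = 2.5833.
So n ≤ 2^2.5833 = 5.993; the largest integer n is 5.

5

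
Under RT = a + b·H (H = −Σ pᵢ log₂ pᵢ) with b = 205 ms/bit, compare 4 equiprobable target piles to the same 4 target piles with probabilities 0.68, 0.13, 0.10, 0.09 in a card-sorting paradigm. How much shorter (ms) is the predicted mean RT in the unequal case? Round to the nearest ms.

122 ms

The RT saving is b·ΔH. Equiprobable H₀ = log₂(4) = 2.0000 bits; with the given probabilities H = 1.4058 bits.
b·(H₀ − H) = 205 × (2.0000 − 1.4058) = 121.80 ms.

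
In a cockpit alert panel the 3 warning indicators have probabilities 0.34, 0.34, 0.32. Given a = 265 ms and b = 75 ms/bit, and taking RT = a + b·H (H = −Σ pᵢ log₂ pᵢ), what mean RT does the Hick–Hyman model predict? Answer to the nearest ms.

384 ms

H = 0.34·log₂(1/0.34) + 0.34·log₂(1/0.34) + 0.32·log₂(1/0.32) = 1.5844 bits.
RT = 265 + 75 × 1.5844 = 383.83 ms.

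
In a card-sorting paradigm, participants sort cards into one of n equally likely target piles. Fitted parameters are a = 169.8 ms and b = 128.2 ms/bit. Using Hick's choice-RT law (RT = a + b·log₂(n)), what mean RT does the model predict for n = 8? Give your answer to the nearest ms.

log₂(8) = 3 bits, so RT = 169.8 + 128.2 × 3 ≈ 554.400 ms.

554 ms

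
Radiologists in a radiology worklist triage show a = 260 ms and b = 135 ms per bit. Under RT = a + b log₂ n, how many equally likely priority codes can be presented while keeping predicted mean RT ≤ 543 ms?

4

135·log₂ n ≤ 543 − 260 = 283, giving log₂ n ≤ 2.0963 and n ≤ 4.276. The largest whole number is 4.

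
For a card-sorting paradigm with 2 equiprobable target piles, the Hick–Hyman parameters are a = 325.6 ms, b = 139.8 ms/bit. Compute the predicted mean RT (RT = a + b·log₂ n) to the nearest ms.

465 ms

log₂(2) = 1 bits, so RT = 325.6 + 139.8 × 1 ≈ 465.400 ms.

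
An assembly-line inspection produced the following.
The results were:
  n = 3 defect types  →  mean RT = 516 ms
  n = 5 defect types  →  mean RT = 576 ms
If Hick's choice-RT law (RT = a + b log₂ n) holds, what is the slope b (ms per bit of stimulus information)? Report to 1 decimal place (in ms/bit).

81.4 ms/bit

b = (RT₂ − RT₁)/(log₂ n₂ − log₂ n₁) = (576 − 516)/(2.3219 − 1.5850) = 81.415 ms/bit.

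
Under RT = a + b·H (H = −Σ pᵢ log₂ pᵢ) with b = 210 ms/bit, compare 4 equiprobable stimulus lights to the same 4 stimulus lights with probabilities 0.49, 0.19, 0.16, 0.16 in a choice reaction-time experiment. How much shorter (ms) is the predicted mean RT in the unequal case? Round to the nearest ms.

Equiprobable entropy H₀ = log₂ 4 = 2.0000 bits.
Skewed entropy H = −Σ pᵢ log₂ pᵢ = 1.8055 bits.
ΔRT = b·(H₀ − H) = 210 × 0.1945 = 40.84 ms.

41 ms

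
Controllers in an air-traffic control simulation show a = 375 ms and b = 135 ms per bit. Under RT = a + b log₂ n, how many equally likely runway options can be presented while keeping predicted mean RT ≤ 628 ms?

Set 375 + 135·log₂ n ≤ 628 → log₂ n ≤ (628 − 375)/135 = 1.8741.
So n ≤ 2^1.8741 = 3.666; the largest integer n is 3.

3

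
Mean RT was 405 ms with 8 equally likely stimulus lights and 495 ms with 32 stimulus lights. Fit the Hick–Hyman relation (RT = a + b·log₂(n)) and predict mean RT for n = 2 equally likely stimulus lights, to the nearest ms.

RT is linear in log₂ n, so two points fix the line:
  b = (495 − 405) / (log₂ 32 − log₂ 8) = 90 / (5 − 3) = 45 ms/bit
  a = 405 − 45 × 3 = 270 ms
Then RT(2) = 270 + 45 × log₂ 2 = 270 + 45 × 1 ≈ 315.000 ms.

315 ms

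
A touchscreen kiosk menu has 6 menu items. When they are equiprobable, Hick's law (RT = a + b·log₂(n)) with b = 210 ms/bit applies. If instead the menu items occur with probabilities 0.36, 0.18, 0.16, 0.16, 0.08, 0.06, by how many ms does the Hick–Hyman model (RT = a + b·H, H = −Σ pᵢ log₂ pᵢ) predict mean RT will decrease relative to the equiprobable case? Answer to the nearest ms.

Equiprobable entropy H₀ = log₂ 6 = 2.5850 bits.
Skewed entropy H = −Σ pᵢ log₂ pᵢ = 2.3570 bits.
ΔRT = b·(H₀ − H) = 210 × 0.2280 = 47.87 ms.

48 ms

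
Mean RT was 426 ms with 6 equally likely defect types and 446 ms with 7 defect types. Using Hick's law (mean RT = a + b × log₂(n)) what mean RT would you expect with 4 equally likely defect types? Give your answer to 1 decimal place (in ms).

373.4 ms

Solve the two-equation system in a and b:
  b = (446 − 426) / (log₂ 7 − log₂ 6) = 20 / (2.8074 − 2.5850) = 89.931 ms/bit
  a = 426 − 89.931 × 2.5850 = 193.531 ms
Then RT(4) = 193.531 + 89.931 × log₂ 4 = 193.531 + 89.931 × 2 ≈ 373.394 ms.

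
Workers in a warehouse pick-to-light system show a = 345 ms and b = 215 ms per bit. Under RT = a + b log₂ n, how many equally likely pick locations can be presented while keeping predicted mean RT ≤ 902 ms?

6

215·log₂ n ≤ 902 − 345 = 557, giving log₂ n ≤ 2.5907 and n ≤ 6.024. The largest whole number is 6.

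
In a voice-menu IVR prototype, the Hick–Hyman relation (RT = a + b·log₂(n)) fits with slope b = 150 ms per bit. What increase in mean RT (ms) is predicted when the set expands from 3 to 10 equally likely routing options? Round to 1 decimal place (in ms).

The intercept a cancels: ΔRT = b·(log₂ n₂ − log₂ n₁) = b·log₂(n₂/n₁).
log₂(10) − log₂(3) = 3.3219 − 1.5850 = 1.7370.
ΔRT = 150 × 1.7370 = 260.545 ms.

260.5 ms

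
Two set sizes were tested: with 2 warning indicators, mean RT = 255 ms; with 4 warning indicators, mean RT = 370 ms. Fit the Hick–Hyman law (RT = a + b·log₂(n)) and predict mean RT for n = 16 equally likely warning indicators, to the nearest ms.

600 ms

Fit slope and intercept:
  b = (370 − 255) / (log₂ 4 − log₂ 2) = 115 / (2 − 1) = 115 ms/bit
  a = 255 − 115 × 1 = 140 ms
Then RT(16) = 140 + 115 × log₂ 16 = 140 + 115 × 4 ≈ 600.000 ms.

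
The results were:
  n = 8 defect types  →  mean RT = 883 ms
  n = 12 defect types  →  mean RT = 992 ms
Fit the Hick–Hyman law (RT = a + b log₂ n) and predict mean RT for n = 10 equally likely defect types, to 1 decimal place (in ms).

943.0 ms

With log₂ n on the abscissa the relation is linear; from the two conditions:
  b = (992 − 883) / (log₂ 12 − log₂ 8) = 109 / (3.5850 − 3) = 186.337 ms/bit
  a = 883 − 186.337 × 3 = 323.990 ms
Then RT(10) = 323.990 + 186.337 × log₂ 10 = 323.990 + 186.337 × 3.3219 ≈ 942.987 ms.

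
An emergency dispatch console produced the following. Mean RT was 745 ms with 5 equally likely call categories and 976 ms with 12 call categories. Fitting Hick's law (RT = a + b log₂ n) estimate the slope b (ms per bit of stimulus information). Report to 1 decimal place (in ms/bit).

Slope: b = (976 − 745) / (log₂ 12 − log₂ 5) = 231/1.2630 = 182.893 ms/bit.

182.9 ms/bit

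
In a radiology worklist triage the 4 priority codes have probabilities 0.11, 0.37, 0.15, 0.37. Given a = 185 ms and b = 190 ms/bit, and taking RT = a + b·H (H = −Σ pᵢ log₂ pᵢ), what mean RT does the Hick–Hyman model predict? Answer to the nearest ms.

531 ms

H = 0.11·log₂(1/0.11) + 0.37·log₂(1/0.37) + 0.15·log₂(1/0.15) + 0.37·log₂(1/0.37) = 1.8223 bits.
RT = 185 + 190 × 1.8223 = 531.24 ms.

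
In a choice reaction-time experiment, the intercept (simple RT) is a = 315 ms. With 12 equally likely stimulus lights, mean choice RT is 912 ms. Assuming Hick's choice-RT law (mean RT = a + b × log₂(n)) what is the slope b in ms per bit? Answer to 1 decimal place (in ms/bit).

166.5 ms/bit

12 alternatives carry log₂ 12 = 3.5850 bits; the choice cost is 912 − 315 = 597 ms, so b = 597/3.5850 = 166.529 ms/bit.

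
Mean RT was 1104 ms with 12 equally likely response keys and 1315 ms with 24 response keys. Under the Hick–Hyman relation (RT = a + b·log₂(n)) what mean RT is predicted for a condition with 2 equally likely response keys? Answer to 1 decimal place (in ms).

558.6 ms

Fit slope and intercept:
  b = (1315 − 1104) / (log₂ 24 − log₂ 12) = 211 / (4.5850 − 3.5850) = 211.000 ms/bit
  a = 1104 − 211.000 × 3.5850 = 347.573 ms
Then RT(2) = 347.573 + 211.000 × log₂ 2 = 347.573 + 211.000 × 1 ≈ 558.573 ms.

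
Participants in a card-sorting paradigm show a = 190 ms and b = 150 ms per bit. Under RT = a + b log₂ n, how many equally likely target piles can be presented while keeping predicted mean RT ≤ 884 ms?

24

Set 190 + 150·log₂ n ≤ 884 → log₂ n ≤ (884 − 190)/150 = 4.6267.
So n ≤ 2^4.6267 = 24.704; the largest integer n is 24.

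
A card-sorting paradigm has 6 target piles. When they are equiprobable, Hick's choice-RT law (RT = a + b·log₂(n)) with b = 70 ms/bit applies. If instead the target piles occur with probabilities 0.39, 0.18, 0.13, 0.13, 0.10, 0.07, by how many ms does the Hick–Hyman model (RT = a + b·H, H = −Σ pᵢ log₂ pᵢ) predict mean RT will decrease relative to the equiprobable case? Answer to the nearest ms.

17 ms

Equiprobable entropy H₀ = log₂ 6 = 2.5850 bits.
Skewed entropy H = −Σ pᵢ log₂ pᵢ = 2.3411 bits.
ΔRT = b·(H₀ − H) = 70 × 0.2438 = 17.07 ms.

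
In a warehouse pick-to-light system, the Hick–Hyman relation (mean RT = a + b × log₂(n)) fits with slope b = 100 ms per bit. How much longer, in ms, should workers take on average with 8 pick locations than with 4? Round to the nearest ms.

100 ms

The intercept a cancels: ΔRT = b·(log₂ n₂ − log₂ n₁) = b·log₂(n₂/n₁).
log₂(8) − log₂(4) = log₂(8/4) = log₂(2) = 1.
ΔRT = 100 × 1.0000 = 100.000 ms.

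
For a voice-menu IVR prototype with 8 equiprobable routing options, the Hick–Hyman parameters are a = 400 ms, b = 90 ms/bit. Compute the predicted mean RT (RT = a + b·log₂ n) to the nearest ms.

670 ms

log₂(8) = 3 bits, so RT = 400 + 90 × 3 ≈ 670.000 ms.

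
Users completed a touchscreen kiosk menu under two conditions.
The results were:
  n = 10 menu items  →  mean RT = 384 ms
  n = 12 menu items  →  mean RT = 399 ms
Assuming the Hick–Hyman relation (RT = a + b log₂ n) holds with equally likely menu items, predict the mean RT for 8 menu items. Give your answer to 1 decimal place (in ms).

365.6 ms

RT is linear in log₂ n, so two points fix the line:
  b = (399 − 384) / (log₂ 12 − log₂ 10) = 15 / (3.5850 − 3.3219) = 57.027 ms/bit
  a = 384 − 57.027 × 3.3219 = 194.561 ms
Then RT(8) = 194.561 + 57.027 × log₂ 8 = 194.561 + 57.027 × 3 ≈ 365.641 ms.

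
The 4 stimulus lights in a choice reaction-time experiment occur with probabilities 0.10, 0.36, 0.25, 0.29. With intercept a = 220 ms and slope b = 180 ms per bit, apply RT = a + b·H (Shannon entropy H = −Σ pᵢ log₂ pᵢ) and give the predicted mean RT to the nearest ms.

Entropy contributions −pᵢ log₂ pᵢ: 0.3322, 0.5306, 0.5000, 0.5179; sum H = 1.8807 bits.
RT = a + bH = 220 + 180·1.8807 = 558.53 ms.

559 ms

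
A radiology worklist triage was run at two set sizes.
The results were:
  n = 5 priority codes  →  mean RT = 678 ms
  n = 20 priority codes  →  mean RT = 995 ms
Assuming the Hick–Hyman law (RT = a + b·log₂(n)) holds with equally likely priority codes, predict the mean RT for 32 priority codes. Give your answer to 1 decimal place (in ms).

1102.5 ms

Fit slope and intercept:
  b = (995 − 678) / (log₂ 20 − log₂ 5) = 317 / (4.3219 − 2.3219) = 158.500 ms/bit
  a = 678 − 158.500 × 2.3219 = 309.974 ms
Then RT(32) = 309.974 + 158.500 × log₂ 32 = 309.974 + 158.500 × 5 ≈ 1102.474 ms.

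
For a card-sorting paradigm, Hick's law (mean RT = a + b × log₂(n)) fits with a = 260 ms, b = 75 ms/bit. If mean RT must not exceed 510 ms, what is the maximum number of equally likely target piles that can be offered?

10

75·log₂ n ≤ 510 − 260 = 250, giving log₂ n ≤ 3.3333 and n ≤ 10.079. The largest whole number is 10.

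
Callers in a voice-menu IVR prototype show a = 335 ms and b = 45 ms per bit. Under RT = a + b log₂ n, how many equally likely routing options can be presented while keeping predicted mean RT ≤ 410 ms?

Information budget: (410 − 335)/45 = 1.6667 bits, so n ≤ 2^1.6667 = 3.175 → at most 3.

3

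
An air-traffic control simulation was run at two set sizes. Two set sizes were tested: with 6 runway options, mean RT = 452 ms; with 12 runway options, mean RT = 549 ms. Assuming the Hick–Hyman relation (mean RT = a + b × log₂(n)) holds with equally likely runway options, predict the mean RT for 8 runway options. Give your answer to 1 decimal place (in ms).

RT is linear in log₂ n, so two points fix the line:
  b = (549 − 452) / (log₂ 12 − log₂ 6) = 97 / (3.5850 − 2.5850) = 97.000 ms/bit
  a = 452 − 97.000 × 2.5850 = 201.259 ms
Then RT(8) = 201.259 + 97.000 × log₂ 8 = 201.259 + 97.000 × 3 ≈ 492.259 ms.

492.3 ms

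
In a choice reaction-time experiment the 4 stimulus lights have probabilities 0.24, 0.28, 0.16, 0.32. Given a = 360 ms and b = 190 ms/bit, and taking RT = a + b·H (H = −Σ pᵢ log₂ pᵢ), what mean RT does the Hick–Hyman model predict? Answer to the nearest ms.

H = 0.24·log₂(1/0.24) + 0.28·log₂(1/0.28) + 0.16·log₂(1/0.16) + 0.32·log₂(1/0.32) = 1.9574 bits.
RT = 360 + 190 × 1.9574 = 731.91 ms.

732 ms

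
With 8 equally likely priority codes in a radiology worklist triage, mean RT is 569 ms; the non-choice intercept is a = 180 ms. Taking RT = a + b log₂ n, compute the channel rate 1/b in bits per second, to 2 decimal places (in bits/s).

Choice component = 569 − 180 = 389 ms over log₂(8) = 3 bits.
b = 389 / 3 = 129.667 ms/bit, so 1/b = 7.712 bits/s.

7.71 bits/s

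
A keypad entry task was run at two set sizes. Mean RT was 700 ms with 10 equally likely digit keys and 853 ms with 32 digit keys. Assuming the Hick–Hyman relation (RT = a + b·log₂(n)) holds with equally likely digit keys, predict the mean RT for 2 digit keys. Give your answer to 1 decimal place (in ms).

488.3 ms

With log₂ n on the abscissa the relation is linear; from the two conditions:
  b = (853 − 700) / (log₂ 32 − log₂ 10) = 153 / (5 − 3.3219) = 91.176 ms/bit
  a = 700 − 91.176 × 3.3219 = 397.120 ms
Then RT(2) = 397.120 + 91.176 × log₂ 2 = 397.120 + 91.176 × 1 ≈ 488.296 ms.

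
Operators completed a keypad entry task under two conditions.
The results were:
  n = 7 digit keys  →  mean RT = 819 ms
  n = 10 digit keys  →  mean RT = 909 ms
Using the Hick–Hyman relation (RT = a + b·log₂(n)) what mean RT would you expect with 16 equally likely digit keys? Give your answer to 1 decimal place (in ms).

1027.6 ms

RT is linear in log₂ n, so two points fix the line:
  b = (909 − 819) / (log₂ 10 − log₂ 7) = 90 / (3.3219 − 2.8074) = 174.902 ms/bit
  a = 819 − 174.902 × 2.8074 = 327.987 ms
Then RT(16) = 327.987 + 174.902 × log₂ 16 = 327.987 + 174.902 × 4 ≈ 1027.596 ms.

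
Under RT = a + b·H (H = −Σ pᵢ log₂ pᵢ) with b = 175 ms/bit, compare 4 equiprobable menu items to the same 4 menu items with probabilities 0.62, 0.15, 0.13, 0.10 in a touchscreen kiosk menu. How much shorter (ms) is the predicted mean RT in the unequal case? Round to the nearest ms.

78 ms

The RT saving is b·ΔH. Equiprobable H₀ = log₂(4) = 2.0000 bits; with the given probabilities H = 1.5530 bits.
b·(H₀ − H) = 175 × (2.0000 − 1.5530) = 78.23 ms.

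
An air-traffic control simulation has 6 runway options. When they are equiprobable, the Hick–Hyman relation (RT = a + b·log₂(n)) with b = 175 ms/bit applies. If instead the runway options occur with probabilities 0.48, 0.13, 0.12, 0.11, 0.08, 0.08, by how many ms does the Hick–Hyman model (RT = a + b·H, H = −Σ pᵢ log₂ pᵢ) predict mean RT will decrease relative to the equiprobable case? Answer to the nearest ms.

Equiprobable entropy H₀ = log₂ 6 = 2.5850 bits.
Skewed entropy H = −Σ pᵢ log₂ pᵢ = 2.1913 bits.
ΔRT = b·(H₀ − H) = 175 × 0.3937 = 68.89 ms.

69 ms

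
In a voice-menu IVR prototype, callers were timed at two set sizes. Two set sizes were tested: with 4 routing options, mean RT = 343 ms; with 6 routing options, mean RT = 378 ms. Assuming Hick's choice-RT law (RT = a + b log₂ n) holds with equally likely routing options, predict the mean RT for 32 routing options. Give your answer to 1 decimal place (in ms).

Solve the two-equation system in a and b:
  b = (378 − 343) / (log₂ 6 − log₂ 4) = 35 / (2.5850 − 2) = 59.833 ms/bit
  a = 343 − 59.833 × 2 = 223.334 ms
Then RT(32) = 223.334 + 59.833 × log₂ 32 = 223.334 + 59.833 × 5 ≈ 522.499 ms.

522.5 ms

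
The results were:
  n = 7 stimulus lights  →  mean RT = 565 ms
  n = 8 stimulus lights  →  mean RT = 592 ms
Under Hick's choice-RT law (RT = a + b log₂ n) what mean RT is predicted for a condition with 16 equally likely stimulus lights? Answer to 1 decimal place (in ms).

Solve the two-equation system in a and b:
  b = (592 − 565) / (log₂ 8 − log₂ 7) = 27 / (3 − 2.8074) = 140.154 ms/bit
  a = 565 − 140.154 × 2.8074 = 171.538 ms
Then RT(16) = 171.538 + 140.154 × log₂ 16 = 171.538 + 140.154 × 4 ≈ 732.154 ms.

732.2 ms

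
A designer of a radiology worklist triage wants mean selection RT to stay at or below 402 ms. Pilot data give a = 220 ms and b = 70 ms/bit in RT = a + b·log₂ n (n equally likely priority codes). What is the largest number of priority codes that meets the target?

6

Set 220 + 70·log₂ n ≤ 402 → log₂ n ≤ (402 − 220)/70 = 2.6000.
So n ≤ 2^2.6000 = 6.063; the largest integer n is 6.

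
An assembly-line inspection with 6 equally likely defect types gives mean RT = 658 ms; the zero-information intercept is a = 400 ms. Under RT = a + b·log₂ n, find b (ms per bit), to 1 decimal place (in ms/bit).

b = (658 − 400) / log₂(6) = 258 / 2.5850 = 99.808 ms/bit.

99.8 ms/bit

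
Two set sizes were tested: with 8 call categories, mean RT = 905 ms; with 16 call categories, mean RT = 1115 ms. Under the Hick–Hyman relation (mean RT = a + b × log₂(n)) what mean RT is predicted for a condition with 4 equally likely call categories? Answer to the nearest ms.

695 ms

RT is linear in log₂ n, so two points fix the line:
  b = (1115 − 905) / (log₂ 16 − log₂ 8) = 210 / (4 − 3) = 210 ms/bit
  a = 905 − 210 × 3 = 275 ms
Then RT(4) = 275 + 210 × log₂ 4 = 275 + 210 × 2 ≈ 695.000 ms.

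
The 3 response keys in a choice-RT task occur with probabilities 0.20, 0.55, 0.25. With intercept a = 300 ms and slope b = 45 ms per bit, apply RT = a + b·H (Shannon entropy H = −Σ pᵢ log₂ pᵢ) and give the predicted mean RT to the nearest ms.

H = 0.20·log₂(1/0.20) + 0.55·log₂(1/0.55) + 0.25·log₂(1/0.25) = 1.4388 bits.
RT = 300 + 45 × 1.4388 = 364.74 ms.

365 ms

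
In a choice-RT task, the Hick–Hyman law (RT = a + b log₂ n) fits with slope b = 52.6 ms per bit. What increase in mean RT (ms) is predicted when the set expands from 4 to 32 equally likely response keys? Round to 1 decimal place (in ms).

157.8 ms

The intercept a cancels: ΔRT = b·(log₂ n₂ − log₂ n₁) = b·log₂(n₂/n₁).
log₂(32) − log₂(4) = log₂(32/4) = log₂(8) = 3.
ΔRT = 52.6 × 3.0000 = 157.800 ms.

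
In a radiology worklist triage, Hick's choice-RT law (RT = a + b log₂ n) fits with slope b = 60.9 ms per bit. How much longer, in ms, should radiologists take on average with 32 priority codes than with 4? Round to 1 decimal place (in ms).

182.7 ms

Only the slope matters, since a is common to both: ΔRT = b·log₂(n₂/n₁).
log₂(32) − log₂(4) = log₂(32/4) = log₂(8) = 3.
ΔRT = 60.9 × 3.0000 = 182.700 ms.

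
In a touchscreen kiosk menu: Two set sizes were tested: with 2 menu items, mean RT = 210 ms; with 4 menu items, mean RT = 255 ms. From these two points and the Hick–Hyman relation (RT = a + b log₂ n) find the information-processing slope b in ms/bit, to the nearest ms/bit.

45 ms/bit

The slope on a log₂ axis is (255 − 210) / (2 − 1) = 45 ms/bit.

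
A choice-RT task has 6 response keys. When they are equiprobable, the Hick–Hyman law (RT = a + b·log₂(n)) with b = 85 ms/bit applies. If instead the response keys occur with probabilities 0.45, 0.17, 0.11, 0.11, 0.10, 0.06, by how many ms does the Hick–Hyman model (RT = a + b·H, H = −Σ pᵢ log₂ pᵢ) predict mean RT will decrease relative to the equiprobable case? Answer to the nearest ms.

30 ms

The RT saving is b·ΔH. Equiprobable H₀ = log₂(6) = 2.5850 bits; with the given probabilities H = 2.2293 bits.
b·(H₀ − H) = 85 × (2.5850 − 2.2293) = 30.23 ms.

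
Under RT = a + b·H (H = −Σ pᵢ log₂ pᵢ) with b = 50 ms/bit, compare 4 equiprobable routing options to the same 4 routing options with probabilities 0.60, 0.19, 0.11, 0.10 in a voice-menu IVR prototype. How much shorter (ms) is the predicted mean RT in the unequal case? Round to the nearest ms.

Equiprobable entropy H₀ = log₂ 4 = 2.0000 bits.
Skewed entropy H = −Σ pᵢ log₂ pᵢ = 1.5799 bits.
ΔRT = b·(H₀ − H) = 50 × 0.4201 = 21.01 ms.

21 ms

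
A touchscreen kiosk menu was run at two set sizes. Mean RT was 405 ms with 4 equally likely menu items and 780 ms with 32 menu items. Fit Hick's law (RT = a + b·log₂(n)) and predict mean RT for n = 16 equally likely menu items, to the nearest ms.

655 ms

Solve the two-equation system in a and b:
  b = (780 − 405) / (log₂ 32 − log₂ 4) = 375 / (5 − 2) = 125 ms/bit
  a = 405 − 125 × 2 = 155 ms
Then RT(16) = 155 + 125 × log₂ 16 = 155 + 125 × 4 ≈ 655.000 ms.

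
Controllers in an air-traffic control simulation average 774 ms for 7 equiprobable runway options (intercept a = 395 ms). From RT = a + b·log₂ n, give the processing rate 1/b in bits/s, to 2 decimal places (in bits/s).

7.41 bits/s

Choice component = 774 − 395 = 379 ms over log₂(7) = 2.8074 bits.
b = 379 / 2.8074 = 135.003 ms/bit, so 1/b = 7.407 bits/s.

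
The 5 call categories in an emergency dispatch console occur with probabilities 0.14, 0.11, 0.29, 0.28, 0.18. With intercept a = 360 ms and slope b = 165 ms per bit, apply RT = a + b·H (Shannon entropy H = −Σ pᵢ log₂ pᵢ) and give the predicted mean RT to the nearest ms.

727 ms

Entropy contributions −pᵢ log₂ pᵢ: 0.3971, 0.3503, 0.5179, 0.5142, 0.4453; sum H = 2.2248 bits.
RT = a + bH = 360 + 165·2.2248 = 727.10 ms.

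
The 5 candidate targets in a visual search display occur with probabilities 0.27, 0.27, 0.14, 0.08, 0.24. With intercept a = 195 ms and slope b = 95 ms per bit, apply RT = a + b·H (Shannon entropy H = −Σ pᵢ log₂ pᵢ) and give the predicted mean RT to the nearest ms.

Entropy contributions −pᵢ log₂ pᵢ: 0.5100, 0.5100, 0.3971, 0.2915, 0.4941; sum H = 2.2028 bits.
RT = a + bH = 195 + 95·2.2028 = 404.27 ms.

404 ms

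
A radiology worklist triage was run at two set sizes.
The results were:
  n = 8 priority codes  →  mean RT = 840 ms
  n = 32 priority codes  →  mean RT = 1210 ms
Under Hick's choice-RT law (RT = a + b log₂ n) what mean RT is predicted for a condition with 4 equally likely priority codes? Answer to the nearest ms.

655 ms

With log₂ n on the abscissa the relation is linear; from the two conditions:
  b = (1210 − 840) / (log₂ 32 − log₂ 8) = 370 / (5 − 3) = 185 ms/bit
  a = 840 − 185 × 3 = 285 ms
Then RT(4) = 285 + 185 × log₂ 4 = 285 + 185 × 2 ≈ 655.000 ms.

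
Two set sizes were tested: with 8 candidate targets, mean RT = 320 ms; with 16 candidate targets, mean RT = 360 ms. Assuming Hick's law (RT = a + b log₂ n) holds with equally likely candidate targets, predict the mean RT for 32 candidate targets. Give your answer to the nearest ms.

400 ms

With log₂ n on the abscissa the relation is linear; from the two conditions:
  b = (360 − 320) / (log₂ 16 − log₂ 8) = 40 / (4 − 3) = 40 ms/bit
  a = 320 − 40 × 3 = 200 ms
Then RT(32) = 200 + 40 × log₂ 32 = 200 + 40 × 5 ≈ 400.000 ms.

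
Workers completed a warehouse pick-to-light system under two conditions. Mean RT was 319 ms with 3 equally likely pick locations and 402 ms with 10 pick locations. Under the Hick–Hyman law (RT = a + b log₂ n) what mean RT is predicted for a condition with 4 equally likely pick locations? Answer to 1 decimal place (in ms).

Solve the two-equation system in a and b:
  b = (402 − 319) / (log₂ 10 − log₂ 3) = 83 / (3.3219 − 1.5850) = 47.784 ms/bit
  a = 319 − 47.784 × 1.5850 = 243.263 ms
Then RT(4) = 243.263 + 47.784 × log₂ 4 = 243.263 + 47.784 × 2 ≈ 338.832 ms.

338.8 ms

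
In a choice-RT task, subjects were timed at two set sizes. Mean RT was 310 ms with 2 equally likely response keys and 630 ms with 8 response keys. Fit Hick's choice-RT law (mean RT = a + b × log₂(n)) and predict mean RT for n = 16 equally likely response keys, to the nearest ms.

Solve the two-equation system in a and b:
  b = (630 − 310) / (log₂ 8 − log₂ 2) = 320 / (3 − 1) = 160 ms/bit
  a = 310 − 160 × 1 = 150 ms
Then RT(16) = 150 + 160 × log₂ 16 = 150 + 160 × 4 ≈ 790.000 ms.

790 ms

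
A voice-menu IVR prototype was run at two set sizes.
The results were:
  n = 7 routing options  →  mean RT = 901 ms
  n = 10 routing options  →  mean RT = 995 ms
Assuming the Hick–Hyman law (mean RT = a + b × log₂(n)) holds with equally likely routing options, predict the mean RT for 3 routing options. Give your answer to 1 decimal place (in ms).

677.7 ms

Solve the two-equation system in a and b:
  b = (995 − 901) / (log₂ 10 − log₂ 7) = 94 / (3.3219 − 2.8074) = 182.676 ms/bit
  a = 901 − 182.676 × 2.8074 = 388.165 ms
Then RT(3) = 388.165 + 182.676 × log₂ 3 = 388.165 + 182.676 × 1.5850 ≈ 677.699 ms.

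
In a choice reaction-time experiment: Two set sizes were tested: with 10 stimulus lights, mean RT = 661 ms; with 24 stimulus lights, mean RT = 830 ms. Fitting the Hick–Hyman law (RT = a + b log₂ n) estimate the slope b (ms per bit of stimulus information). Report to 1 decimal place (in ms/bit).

The slope on a log₂ axis is (830 − 661) / (4.5850 − 3.3219) = 133.805 ms/bit.

133.8 ms/bit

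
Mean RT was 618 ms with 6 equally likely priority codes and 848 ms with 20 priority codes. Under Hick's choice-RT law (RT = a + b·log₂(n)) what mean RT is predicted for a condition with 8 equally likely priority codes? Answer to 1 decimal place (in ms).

Fit slope and intercept:
  b = (848 − 618) / (log₂ 20 − log₂ 6) = 230 / (4.3219 − 2.5850) = 132.415 ms/bit
  a = 618 − 132.415 × 2.5850 = 275.713 ms
Then RT(8) = 275.713 + 132.415 × log₂ 8 = 275.713 + 132.415 × 3 ≈ 672.957 ms.

673.0 ms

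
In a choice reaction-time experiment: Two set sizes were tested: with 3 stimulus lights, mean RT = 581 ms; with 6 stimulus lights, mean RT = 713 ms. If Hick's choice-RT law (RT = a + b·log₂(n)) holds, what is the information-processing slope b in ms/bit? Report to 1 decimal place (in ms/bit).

Slope: b = (713 − 581) / (log₂ 6 − log₂ 3) = 132/1.0000 = 132.000 ms/bit.

132.0 ms/bit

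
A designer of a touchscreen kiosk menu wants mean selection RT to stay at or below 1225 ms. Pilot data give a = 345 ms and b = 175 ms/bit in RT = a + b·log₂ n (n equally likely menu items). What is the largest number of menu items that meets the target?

32

Set 345 + 175·log₂ n ≤ 1225 → log₂ n ≤ (1225 − 345)/175 = 5.0286.
So n ≤ 2^5.0286 = 32.640; the largest integer n is 32.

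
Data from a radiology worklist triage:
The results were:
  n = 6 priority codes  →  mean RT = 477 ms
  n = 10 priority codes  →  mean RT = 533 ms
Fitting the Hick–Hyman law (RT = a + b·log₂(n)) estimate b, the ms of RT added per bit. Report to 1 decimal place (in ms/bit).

b = (RT₂ − RT₁)/(log₂ n₂ − log₂ n₁) = (533 − 477)/(3.3219 − 2.5850) = 75.987 ms/bit.

76.0 ms/bit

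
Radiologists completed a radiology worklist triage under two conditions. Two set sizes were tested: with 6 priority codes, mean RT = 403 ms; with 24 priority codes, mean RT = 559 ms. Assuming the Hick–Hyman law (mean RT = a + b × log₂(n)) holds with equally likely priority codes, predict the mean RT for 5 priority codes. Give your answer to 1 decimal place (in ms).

Fit slope and intercept:
  b = (559 − 403) / (log₂ 24 − log₂ 6) = 156 / (4.5850 − 2.5850) = 78.000 ms/bit
  a = 403 − 78.000 × 2.5850 = 201.373 ms
Then RT(5) = 201.373 + 78.000 × log₂ 5 = 201.373 + 78.000 × 2.3219 ≈ 382.483 ms.

382.5 ms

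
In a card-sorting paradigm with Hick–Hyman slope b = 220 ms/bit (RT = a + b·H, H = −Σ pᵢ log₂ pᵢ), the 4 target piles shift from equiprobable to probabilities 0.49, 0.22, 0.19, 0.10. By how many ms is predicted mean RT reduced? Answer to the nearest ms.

Equiprobable entropy H₀ = log₂ 4 = 2.0000 bits.
Skewed entropy H = −Σ pᵢ log₂ pᵢ = 1.7723 bits.
ΔRT = b·(H₀ − H) = 220 × 0.2277 = 50.10 ms.

50 ms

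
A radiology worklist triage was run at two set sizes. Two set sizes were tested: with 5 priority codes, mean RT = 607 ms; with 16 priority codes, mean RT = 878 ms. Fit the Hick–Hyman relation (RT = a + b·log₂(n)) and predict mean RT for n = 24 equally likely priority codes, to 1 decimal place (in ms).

With log₂ n on the abscissa the relation is linear; from the two conditions:
  b = (878 − 607) / (log₂ 16 − log₂ 5) = 271 / (4 − 2.3219) = 161.495 ms/bit
  a = 607 − 161.495 × 2.3219 = 232.021 ms
Then RT(24) = 232.021 + 161.495 × log₂ 24 = 232.021 + 161.495 × 4.5850 ≈ 972.468 ms.

972.5 ms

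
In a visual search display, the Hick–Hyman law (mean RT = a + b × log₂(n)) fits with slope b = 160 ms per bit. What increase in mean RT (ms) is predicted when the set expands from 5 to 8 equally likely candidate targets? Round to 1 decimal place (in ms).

Only the slope matters, since a is common to both: ΔRT = b·log₂(n₂/n₁).
log₂(8) − log₂(5) = 3 − 2.3219 = 0.6781.
ΔRT = 160 × 0.6781 = 108.492 ms.

108.5 ms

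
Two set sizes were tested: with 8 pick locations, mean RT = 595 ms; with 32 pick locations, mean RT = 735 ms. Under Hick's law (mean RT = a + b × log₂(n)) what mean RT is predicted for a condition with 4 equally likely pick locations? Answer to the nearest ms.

RT is linear in log₂ n, so two points fix the line:
  b = (735 − 595) / (log₂ 32 − log₂ 8) = 140 / (5 − 3) = 70 ms/bit
  a = 595 − 70 × 3 = 385 ms
Then RT(4) = 385 + 70 × log₂ 4 = 385 + 70 × 2 ≈ 525.000 ms.

525 ms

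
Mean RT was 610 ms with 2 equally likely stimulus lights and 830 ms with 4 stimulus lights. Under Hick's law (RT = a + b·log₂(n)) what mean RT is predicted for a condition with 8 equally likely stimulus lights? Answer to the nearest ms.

Solve the two-equation system in a and b:
  b = (830 − 610) / (log₂ 4 − log₂ 2) = 220 / (2 − 1) = 220 ms/bit
  a = 610 − 220 × 1 = 390 ms
Then RT(8) = 390 + 220 × log₂ 8 = 390 + 220 × 3 ≈ 1050.000 ms.

1050 ms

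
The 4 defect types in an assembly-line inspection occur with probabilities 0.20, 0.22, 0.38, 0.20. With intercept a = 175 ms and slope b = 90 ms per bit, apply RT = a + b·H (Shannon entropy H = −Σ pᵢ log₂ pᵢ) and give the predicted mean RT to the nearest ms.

H = 0.20·log₂(1/0.20) + 0.22·log₂(1/0.22) + 0.38·log₂(1/0.38) + 0.20·log₂(1/0.20) = 1.9398 bits.
RT = 175 + 90 × 1.9398 = 349.58 ms.

350 ms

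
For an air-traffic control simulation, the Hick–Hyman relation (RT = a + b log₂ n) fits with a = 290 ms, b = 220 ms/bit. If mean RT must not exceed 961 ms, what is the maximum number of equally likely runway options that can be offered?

Set 290 + 220·log₂ n ≤ 961 → log₂ n ≤ (961 − 290)/220 = 3.0500.
So n ≤ 2^3.0500 = 8.282; the largest integer n is 8.

8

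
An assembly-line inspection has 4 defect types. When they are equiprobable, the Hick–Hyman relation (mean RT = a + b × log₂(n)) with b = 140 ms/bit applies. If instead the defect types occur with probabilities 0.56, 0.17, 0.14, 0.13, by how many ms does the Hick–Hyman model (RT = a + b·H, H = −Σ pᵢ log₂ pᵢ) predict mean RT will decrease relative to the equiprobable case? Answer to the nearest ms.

44 ms

The RT saving is b·ΔH. Equiprobable H₀ = log₂(4) = 2.0000 bits; with the given probabilities H = 1.6828 bits.
b·(H₀ − H) = 140 × (2.0000 − 1.6828) = 44.41 ms.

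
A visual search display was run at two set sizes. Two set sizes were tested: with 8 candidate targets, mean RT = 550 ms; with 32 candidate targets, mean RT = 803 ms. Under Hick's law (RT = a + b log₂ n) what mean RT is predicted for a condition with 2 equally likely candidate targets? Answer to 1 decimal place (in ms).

297.0 ms

With log₂ n on the abscissa the relation is linear; from the two conditions:
  b = (803 − 550) / (log₂ 32 − log₂ 8) = 253 / (5 − 3) = 126.500 ms/bit
  a = 550 − 126.500 × 3 = 170.500 ms
Then RT(2) = 170.500 + 126.500 × log₂ 2 = 170.500 + 126.500 × 1 ≈ 297.000 ms.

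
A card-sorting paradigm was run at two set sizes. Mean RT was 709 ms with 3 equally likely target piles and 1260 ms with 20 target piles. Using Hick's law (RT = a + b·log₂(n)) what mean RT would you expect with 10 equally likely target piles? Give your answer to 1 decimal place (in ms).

Fit slope and intercept:
  b = (1260 − 709) / (log₂ 20 − log₂ 3) = 551 / (4.3219 − 1.5850) = 201.318 ms/bit
  a = 709 − 201.318 × 1.5850 = 389.919 ms
Then RT(10) = 389.919 + 201.318 × log₂ 10 = 389.919 + 201.318 × 3.3219 ≈ 1058.682 ms.

1058.7 ms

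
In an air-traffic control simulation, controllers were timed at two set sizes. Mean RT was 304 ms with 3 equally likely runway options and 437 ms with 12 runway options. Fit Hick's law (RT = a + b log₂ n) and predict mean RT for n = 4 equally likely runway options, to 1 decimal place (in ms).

331.6 ms

With log₂ n on the abscissa the relation is linear; from the two conditions:
  b = (437 − 304) / (log₂ 12 − log₂ 3) = 133 / (3.5850 − 1.5850) = 66.500 ms/bit
  a = 304 − 66.500 × 1.5850 = 198.600 ms
Then RT(4) = 198.600 + 66.500 × log₂ 4 = 198.600 + 66.500 × 2 ≈ 331.600 ms.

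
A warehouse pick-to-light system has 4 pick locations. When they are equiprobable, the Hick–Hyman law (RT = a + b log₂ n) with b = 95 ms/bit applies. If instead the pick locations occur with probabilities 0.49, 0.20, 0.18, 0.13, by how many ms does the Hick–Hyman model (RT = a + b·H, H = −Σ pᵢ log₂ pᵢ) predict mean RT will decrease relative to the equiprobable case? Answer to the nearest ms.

The RT saving is b·ΔH. Equiprobable H₀ = log₂(4) = 2.0000 bits; with the given probabilities H = 1.7966 bits.
b·(H₀ − H) = 95 × (2.0000 − 1.7966) = 19.32 ms.

19 ms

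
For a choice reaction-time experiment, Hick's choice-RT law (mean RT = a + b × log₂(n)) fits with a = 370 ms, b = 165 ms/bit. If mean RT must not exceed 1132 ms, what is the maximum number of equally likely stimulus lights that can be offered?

165·log₂ n ≤ 1132 − 370 = 762, giving log₂ n ≤ 4.6182 and n ≤ 24.559. The largest whole number is 24.

24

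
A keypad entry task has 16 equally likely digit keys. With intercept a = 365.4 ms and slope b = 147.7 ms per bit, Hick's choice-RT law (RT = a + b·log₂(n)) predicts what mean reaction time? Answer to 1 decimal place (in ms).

956.2 ms

log₂(16) = 4 bits, so RT = 365.4 + 147.7 × 4 ≈ 956.200 ms.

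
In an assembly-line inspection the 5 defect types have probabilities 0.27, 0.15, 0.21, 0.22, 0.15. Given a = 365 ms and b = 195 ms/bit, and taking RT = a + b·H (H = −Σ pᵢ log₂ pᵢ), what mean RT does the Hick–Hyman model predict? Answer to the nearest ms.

H = 0.27·log₂(1/0.27) + 0.15·log₂(1/0.15) + 0.21·log₂(1/0.21) + 0.22·log₂(1/0.22) + 0.15·log₂(1/0.15) = 2.2845 bits.
RT = 365 + 195 × 2.2845 = 810.48 ms.

810 ms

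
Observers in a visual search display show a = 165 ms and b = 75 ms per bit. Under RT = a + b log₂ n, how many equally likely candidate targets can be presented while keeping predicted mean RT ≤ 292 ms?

Set 165 + 75·log₂ n ≤ 292 → log₂ n ≤ (292 − 165)/75 = 1.6933.
So n ≤ 2^1.6933 = 3.234; the largest integer n is 3.

3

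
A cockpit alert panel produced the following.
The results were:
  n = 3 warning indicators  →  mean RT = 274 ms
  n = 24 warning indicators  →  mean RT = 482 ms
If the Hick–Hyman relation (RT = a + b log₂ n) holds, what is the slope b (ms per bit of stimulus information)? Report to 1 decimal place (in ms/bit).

The slope on a log₂ axis is (482 − 274) / (4.5850 − 1.5850) = 69.333 ms/bit.

69.3 ms/bit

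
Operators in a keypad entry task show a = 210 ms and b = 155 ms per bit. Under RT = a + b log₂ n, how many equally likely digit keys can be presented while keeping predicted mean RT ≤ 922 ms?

24

Set 210 + 155·log₂ n ≤ 922 → log₂ n ≤ (922 − 210)/155 = 4.5935.
So n ≤ 2^4.5935 = 24.143; the largest integer n is 24.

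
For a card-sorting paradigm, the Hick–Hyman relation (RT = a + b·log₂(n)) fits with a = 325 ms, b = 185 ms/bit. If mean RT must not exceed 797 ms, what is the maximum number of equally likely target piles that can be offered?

Set 325 + 185·log₂ n ≤ 797 → log₂ n ≤ (797 − 325)/185 = 2.5514.
So n ≤ 2^2.5514 = 5.862; the largest integer n is 5.

5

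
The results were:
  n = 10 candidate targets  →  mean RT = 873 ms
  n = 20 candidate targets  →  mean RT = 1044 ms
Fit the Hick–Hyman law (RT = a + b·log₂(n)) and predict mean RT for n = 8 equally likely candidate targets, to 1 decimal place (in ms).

RT is linear in log₂ n, so two points fix the line:
  b = (1044 − 873) / (log₂ 20 − log₂ 10) = 171 / (4.3219 − 3.3219) = 171.000 ms/bit
  a = 873 − 171.000 × 3.3219 = 304.950 ms
Then RT(8) = 304.950 + 171.000 × log₂ 8 = 304.950 + 171.000 × 3 ≈ 817.950 ms.

818.0 ms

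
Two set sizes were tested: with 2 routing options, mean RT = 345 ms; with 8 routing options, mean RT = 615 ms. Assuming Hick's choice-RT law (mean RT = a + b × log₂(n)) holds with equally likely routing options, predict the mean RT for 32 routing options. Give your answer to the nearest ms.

885 ms

RT is linear in log₂ n, so two points fix the line:
  b = (615 − 345) / (log₂ 8 − log₂ 2) = 270 / (3 − 1) = 135 ms/bit
  a = 345 − 135 × 1 = 210 ms
Then RT(32) = 210 + 135 × log₂ 32 = 210 + 135 × 5 ≈ 885.000 ms.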